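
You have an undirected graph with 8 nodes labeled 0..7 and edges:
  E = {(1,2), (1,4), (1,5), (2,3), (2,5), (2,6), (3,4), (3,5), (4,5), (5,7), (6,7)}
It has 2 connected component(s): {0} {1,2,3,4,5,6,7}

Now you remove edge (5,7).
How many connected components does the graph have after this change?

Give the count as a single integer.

Initial component count: 2
Remove (5,7): not a bridge. Count unchanged: 2.
  After removal, components: {0} {1,2,3,4,5,6,7}
New component count: 2

Answer: 2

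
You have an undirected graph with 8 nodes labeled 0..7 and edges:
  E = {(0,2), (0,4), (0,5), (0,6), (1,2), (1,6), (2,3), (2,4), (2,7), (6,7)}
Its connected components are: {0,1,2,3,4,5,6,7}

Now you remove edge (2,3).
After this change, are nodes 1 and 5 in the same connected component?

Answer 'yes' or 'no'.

Initial components: {0,1,2,3,4,5,6,7}
Removing edge (2,3): it was a bridge — component count 1 -> 2.
New components: {0,1,2,4,5,6,7} {3}
Are 1 and 5 in the same component? yes

Answer: yes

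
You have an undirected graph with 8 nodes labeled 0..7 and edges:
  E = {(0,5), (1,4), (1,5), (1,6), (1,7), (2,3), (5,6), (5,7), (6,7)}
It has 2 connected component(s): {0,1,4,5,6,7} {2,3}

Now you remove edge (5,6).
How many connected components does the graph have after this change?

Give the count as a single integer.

Answer: 2

Derivation:
Initial component count: 2
Remove (5,6): not a bridge. Count unchanged: 2.
  After removal, components: {0,1,4,5,6,7} {2,3}
New component count: 2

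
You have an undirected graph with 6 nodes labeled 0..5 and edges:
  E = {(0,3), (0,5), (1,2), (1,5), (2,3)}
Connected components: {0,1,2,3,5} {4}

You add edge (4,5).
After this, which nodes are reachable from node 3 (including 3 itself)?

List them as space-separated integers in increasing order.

Answer: 0 1 2 3 4 5

Derivation:
Before: nodes reachable from 3: {0,1,2,3,5}
Adding (4,5): merges 3's component with another. Reachability grows.
After: nodes reachable from 3: {0,1,2,3,4,5}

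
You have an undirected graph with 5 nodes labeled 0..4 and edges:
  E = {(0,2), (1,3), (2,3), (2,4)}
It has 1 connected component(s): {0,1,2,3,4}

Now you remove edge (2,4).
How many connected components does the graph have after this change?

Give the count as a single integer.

Initial component count: 1
Remove (2,4): it was a bridge. Count increases: 1 -> 2.
  After removal, components: {0,1,2,3} {4}
New component count: 2

Answer: 2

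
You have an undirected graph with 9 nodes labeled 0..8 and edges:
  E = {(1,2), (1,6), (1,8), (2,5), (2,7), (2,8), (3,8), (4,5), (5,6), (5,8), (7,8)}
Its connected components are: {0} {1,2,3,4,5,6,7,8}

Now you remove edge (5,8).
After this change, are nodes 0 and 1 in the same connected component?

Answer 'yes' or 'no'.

Initial components: {0} {1,2,3,4,5,6,7,8}
Removing edge (5,8): not a bridge — component count unchanged at 2.
New components: {0} {1,2,3,4,5,6,7,8}
Are 0 and 1 in the same component? no

Answer: no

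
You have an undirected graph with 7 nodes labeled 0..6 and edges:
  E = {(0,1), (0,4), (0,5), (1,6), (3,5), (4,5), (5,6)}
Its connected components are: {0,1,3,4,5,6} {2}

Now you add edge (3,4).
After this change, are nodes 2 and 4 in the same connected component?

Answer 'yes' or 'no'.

Answer: no

Derivation:
Initial components: {0,1,3,4,5,6} {2}
Adding edge (3,4): both already in same component {0,1,3,4,5,6}. No change.
New components: {0,1,3,4,5,6} {2}
Are 2 and 4 in the same component? no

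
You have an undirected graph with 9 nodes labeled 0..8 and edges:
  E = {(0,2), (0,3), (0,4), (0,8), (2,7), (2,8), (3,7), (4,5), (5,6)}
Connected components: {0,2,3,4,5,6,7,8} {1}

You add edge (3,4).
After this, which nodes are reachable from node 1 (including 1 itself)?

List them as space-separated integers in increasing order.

Before: nodes reachable from 1: {1}
Adding (3,4): both endpoints already in same component. Reachability from 1 unchanged.
After: nodes reachable from 1: {1}

Answer: 1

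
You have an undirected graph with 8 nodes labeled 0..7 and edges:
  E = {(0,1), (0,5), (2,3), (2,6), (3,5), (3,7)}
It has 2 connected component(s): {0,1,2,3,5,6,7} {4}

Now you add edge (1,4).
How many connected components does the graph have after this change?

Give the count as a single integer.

Initial component count: 2
Add (1,4): merges two components. Count decreases: 2 -> 1.
New component count: 1

Answer: 1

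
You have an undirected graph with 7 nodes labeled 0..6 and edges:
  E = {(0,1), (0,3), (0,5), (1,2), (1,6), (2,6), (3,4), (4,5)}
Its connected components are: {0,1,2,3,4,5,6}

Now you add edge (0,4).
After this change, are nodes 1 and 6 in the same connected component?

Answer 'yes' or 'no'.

Initial components: {0,1,2,3,4,5,6}
Adding edge (0,4): both already in same component {0,1,2,3,4,5,6}. No change.
New components: {0,1,2,3,4,5,6}
Are 1 and 6 in the same component? yes

Answer: yes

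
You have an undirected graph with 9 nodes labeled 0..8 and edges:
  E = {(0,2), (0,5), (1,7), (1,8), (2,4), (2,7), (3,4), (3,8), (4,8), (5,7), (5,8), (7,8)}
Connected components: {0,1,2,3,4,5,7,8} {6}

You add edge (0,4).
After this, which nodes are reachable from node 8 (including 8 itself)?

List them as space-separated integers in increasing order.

Before: nodes reachable from 8: {0,1,2,3,4,5,7,8}
Adding (0,4): both endpoints already in same component. Reachability from 8 unchanged.
After: nodes reachable from 8: {0,1,2,3,4,5,7,8}

Answer: 0 1 2 3 4 5 7 8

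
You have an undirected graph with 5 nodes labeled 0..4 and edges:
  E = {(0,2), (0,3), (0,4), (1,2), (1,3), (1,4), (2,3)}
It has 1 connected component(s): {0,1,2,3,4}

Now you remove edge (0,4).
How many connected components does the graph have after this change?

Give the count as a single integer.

Answer: 1

Derivation:
Initial component count: 1
Remove (0,4): not a bridge. Count unchanged: 1.
  After removal, components: {0,1,2,3,4}
New component count: 1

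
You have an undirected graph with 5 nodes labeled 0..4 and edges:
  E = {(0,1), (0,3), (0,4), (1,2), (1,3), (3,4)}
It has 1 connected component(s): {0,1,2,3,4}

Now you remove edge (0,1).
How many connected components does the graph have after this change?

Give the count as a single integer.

Answer: 1

Derivation:
Initial component count: 1
Remove (0,1): not a bridge. Count unchanged: 1.
  After removal, components: {0,1,2,3,4}
New component count: 1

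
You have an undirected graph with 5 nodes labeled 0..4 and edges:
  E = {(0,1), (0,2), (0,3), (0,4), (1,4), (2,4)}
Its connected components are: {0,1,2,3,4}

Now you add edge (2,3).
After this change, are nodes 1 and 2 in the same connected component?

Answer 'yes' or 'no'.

Initial components: {0,1,2,3,4}
Adding edge (2,3): both already in same component {0,1,2,3,4}. No change.
New components: {0,1,2,3,4}
Are 1 and 2 in the same component? yes

Answer: yes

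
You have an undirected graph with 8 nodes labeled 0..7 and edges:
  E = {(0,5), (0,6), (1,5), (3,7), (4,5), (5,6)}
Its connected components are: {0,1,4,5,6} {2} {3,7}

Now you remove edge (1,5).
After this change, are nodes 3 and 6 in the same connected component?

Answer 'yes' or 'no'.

Answer: no

Derivation:
Initial components: {0,1,4,5,6} {2} {3,7}
Removing edge (1,5): it was a bridge — component count 3 -> 4.
New components: {0,4,5,6} {1} {2} {3,7}
Are 3 and 6 in the same component? no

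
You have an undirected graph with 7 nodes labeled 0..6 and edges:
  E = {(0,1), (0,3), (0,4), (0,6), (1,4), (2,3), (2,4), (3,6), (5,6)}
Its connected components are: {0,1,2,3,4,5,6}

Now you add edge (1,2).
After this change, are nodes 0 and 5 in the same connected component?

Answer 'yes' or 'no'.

Answer: yes

Derivation:
Initial components: {0,1,2,3,4,5,6}
Adding edge (1,2): both already in same component {0,1,2,3,4,5,6}. No change.
New components: {0,1,2,3,4,5,6}
Are 0 and 5 in the same component? yes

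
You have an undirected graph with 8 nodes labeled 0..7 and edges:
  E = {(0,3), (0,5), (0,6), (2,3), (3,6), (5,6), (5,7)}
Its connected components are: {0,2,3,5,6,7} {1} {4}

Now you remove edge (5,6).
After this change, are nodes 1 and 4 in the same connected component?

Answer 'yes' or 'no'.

Answer: no

Derivation:
Initial components: {0,2,3,5,6,7} {1} {4}
Removing edge (5,6): not a bridge — component count unchanged at 3.
New components: {0,2,3,5,6,7} {1} {4}
Are 1 and 4 in the same component? no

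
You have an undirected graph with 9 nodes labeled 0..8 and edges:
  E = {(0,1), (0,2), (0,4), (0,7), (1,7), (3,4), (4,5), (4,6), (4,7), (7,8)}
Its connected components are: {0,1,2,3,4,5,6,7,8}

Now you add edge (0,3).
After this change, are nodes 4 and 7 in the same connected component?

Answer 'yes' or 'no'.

Answer: yes

Derivation:
Initial components: {0,1,2,3,4,5,6,7,8}
Adding edge (0,3): both already in same component {0,1,2,3,4,5,6,7,8}. No change.
New components: {0,1,2,3,4,5,6,7,8}
Are 4 and 7 in the same component? yes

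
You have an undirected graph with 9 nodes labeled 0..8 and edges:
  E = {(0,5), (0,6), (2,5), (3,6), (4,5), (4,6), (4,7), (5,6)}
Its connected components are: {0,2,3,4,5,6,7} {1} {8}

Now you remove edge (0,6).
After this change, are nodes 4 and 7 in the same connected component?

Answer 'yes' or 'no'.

Answer: yes

Derivation:
Initial components: {0,2,3,4,5,6,7} {1} {8}
Removing edge (0,6): not a bridge — component count unchanged at 3.
New components: {0,2,3,4,5,6,7} {1} {8}
Are 4 and 7 in the same component? yes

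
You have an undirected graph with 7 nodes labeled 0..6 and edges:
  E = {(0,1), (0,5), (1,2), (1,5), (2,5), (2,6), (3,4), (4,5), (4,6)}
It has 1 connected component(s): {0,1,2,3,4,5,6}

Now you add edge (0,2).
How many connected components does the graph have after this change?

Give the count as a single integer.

Initial component count: 1
Add (0,2): endpoints already in same component. Count unchanged: 1.
New component count: 1

Answer: 1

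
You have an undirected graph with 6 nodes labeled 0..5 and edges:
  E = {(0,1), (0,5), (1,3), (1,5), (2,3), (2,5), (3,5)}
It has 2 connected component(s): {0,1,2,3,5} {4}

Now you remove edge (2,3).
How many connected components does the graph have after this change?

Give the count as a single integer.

Initial component count: 2
Remove (2,3): not a bridge. Count unchanged: 2.
  After removal, components: {0,1,2,3,5} {4}
New component count: 2

Answer: 2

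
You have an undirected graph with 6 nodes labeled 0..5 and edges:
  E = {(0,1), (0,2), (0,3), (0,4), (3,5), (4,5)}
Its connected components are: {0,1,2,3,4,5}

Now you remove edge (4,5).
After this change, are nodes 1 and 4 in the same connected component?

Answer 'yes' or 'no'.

Answer: yes

Derivation:
Initial components: {0,1,2,3,4,5}
Removing edge (4,5): not a bridge — component count unchanged at 1.
New components: {0,1,2,3,4,5}
Are 1 and 4 in the same component? yes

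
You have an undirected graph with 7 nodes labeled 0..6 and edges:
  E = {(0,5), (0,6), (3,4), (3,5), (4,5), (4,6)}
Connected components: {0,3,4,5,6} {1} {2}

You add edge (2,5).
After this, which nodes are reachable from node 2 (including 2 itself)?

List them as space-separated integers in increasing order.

Answer: 0 2 3 4 5 6

Derivation:
Before: nodes reachable from 2: {2}
Adding (2,5): merges 2's component with another. Reachability grows.
After: nodes reachable from 2: {0,2,3,4,5,6}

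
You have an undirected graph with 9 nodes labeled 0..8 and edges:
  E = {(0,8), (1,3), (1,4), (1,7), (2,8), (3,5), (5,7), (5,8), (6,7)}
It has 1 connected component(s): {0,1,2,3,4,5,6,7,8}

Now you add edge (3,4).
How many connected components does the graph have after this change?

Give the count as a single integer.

Initial component count: 1
Add (3,4): endpoints already in same component. Count unchanged: 1.
New component count: 1

Answer: 1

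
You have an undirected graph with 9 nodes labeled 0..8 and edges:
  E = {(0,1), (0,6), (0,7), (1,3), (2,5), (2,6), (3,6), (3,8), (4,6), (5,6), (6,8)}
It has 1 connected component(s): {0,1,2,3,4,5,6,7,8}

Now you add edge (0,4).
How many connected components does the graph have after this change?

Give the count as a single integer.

Initial component count: 1
Add (0,4): endpoints already in same component. Count unchanged: 1.
New component count: 1

Answer: 1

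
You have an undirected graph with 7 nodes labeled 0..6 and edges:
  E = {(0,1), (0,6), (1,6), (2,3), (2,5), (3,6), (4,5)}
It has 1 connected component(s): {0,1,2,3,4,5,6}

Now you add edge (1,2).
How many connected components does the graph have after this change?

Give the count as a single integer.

Answer: 1

Derivation:
Initial component count: 1
Add (1,2): endpoints already in same component. Count unchanged: 1.
New component count: 1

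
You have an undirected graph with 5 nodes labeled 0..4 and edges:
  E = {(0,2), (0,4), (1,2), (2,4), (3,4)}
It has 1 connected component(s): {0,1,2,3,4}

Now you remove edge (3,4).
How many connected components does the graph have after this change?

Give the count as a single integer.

Answer: 2

Derivation:
Initial component count: 1
Remove (3,4): it was a bridge. Count increases: 1 -> 2.
  After removal, components: {0,1,2,4} {3}
New component count: 2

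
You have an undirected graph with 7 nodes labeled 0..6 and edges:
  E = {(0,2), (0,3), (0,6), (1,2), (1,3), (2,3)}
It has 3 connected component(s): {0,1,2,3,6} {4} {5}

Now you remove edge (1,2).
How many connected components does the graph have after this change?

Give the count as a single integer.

Answer: 3

Derivation:
Initial component count: 3
Remove (1,2): not a bridge. Count unchanged: 3.
  After removal, components: {0,1,2,3,6} {4} {5}
New component count: 3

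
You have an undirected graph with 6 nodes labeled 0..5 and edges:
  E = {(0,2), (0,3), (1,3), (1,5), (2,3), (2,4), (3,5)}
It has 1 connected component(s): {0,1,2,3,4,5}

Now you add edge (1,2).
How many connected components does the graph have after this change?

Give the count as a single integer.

Initial component count: 1
Add (1,2): endpoints already in same component. Count unchanged: 1.
New component count: 1

Answer: 1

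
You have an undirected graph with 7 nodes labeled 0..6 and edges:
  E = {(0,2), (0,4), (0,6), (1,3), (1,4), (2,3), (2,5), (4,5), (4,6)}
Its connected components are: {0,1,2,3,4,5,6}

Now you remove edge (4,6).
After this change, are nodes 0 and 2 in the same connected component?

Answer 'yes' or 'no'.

Answer: yes

Derivation:
Initial components: {0,1,2,3,4,5,6}
Removing edge (4,6): not a bridge — component count unchanged at 1.
New components: {0,1,2,3,4,5,6}
Are 0 and 2 in the same component? yes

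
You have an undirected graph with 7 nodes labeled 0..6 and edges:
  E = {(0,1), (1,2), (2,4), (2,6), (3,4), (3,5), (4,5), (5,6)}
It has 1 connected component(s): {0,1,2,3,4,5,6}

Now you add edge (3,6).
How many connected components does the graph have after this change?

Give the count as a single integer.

Initial component count: 1
Add (3,6): endpoints already in same component. Count unchanged: 1.
New component count: 1

Answer: 1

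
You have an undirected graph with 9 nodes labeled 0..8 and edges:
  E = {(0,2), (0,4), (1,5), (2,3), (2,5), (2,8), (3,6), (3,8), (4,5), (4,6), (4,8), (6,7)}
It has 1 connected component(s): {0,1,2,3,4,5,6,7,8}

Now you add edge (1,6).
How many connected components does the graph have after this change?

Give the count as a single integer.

Initial component count: 1
Add (1,6): endpoints already in same component. Count unchanged: 1.
New component count: 1

Answer: 1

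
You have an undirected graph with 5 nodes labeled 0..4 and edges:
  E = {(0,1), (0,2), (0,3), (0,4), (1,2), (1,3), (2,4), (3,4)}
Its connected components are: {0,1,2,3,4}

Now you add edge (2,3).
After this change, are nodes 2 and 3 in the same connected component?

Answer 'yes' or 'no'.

Answer: yes

Derivation:
Initial components: {0,1,2,3,4}
Adding edge (2,3): both already in same component {0,1,2,3,4}. No change.
New components: {0,1,2,3,4}
Are 2 and 3 in the same component? yes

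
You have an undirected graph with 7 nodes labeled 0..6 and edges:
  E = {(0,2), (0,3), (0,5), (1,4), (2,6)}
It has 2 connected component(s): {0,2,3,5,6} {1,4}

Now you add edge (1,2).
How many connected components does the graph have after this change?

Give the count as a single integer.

Answer: 1

Derivation:
Initial component count: 2
Add (1,2): merges two components. Count decreases: 2 -> 1.
New component count: 1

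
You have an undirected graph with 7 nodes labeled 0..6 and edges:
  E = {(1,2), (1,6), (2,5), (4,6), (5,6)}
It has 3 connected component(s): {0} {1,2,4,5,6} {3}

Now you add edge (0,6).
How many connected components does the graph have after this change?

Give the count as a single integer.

Initial component count: 3
Add (0,6): merges two components. Count decreases: 3 -> 2.
New component count: 2

Answer: 2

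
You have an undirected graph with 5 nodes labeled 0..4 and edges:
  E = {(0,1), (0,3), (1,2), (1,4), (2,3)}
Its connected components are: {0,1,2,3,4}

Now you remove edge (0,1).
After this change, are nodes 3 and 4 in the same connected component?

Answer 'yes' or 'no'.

Answer: yes

Derivation:
Initial components: {0,1,2,3,4}
Removing edge (0,1): not a bridge — component count unchanged at 1.
New components: {0,1,2,3,4}
Are 3 and 4 in the same component? yes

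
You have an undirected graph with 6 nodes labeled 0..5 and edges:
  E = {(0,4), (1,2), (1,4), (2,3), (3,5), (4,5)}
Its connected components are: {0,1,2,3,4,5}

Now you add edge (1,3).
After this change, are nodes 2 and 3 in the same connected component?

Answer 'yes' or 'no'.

Answer: yes

Derivation:
Initial components: {0,1,2,3,4,5}
Adding edge (1,3): both already in same component {0,1,2,3,4,5}. No change.
New components: {0,1,2,3,4,5}
Are 2 and 3 in the same component? yes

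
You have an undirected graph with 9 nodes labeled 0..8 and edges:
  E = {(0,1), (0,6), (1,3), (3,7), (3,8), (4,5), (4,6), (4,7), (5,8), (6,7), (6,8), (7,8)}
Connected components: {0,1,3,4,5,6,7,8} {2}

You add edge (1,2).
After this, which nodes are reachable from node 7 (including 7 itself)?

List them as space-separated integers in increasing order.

Answer: 0 1 2 3 4 5 6 7 8

Derivation:
Before: nodes reachable from 7: {0,1,3,4,5,6,7,8}
Adding (1,2): merges 7's component with another. Reachability grows.
After: nodes reachable from 7: {0,1,2,3,4,5,6,7,8}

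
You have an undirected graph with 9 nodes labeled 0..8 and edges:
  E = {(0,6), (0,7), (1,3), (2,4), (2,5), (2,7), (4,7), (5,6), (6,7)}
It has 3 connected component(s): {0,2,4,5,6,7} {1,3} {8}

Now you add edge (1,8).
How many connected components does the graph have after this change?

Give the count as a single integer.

Answer: 2

Derivation:
Initial component count: 3
Add (1,8): merges two components. Count decreases: 3 -> 2.
New component count: 2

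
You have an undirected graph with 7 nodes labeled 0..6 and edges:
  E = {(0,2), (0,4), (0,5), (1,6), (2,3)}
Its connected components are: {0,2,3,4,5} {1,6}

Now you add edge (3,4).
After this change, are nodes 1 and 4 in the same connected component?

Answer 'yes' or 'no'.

Answer: no

Derivation:
Initial components: {0,2,3,4,5} {1,6}
Adding edge (3,4): both already in same component {0,2,3,4,5}. No change.
New components: {0,2,3,4,5} {1,6}
Are 1 and 4 in the same component? no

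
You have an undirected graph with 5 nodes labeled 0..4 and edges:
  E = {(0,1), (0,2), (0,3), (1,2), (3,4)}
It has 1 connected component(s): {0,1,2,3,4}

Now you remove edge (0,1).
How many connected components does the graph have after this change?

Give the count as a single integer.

Answer: 1

Derivation:
Initial component count: 1
Remove (0,1): not a bridge. Count unchanged: 1.
  After removal, components: {0,1,2,3,4}
New component count: 1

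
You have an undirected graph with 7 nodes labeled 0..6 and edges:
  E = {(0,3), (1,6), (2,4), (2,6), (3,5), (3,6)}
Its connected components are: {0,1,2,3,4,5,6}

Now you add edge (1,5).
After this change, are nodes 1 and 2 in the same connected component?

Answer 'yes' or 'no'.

Initial components: {0,1,2,3,4,5,6}
Adding edge (1,5): both already in same component {0,1,2,3,4,5,6}. No change.
New components: {0,1,2,3,4,5,6}
Are 1 and 2 in the same component? yes

Answer: yes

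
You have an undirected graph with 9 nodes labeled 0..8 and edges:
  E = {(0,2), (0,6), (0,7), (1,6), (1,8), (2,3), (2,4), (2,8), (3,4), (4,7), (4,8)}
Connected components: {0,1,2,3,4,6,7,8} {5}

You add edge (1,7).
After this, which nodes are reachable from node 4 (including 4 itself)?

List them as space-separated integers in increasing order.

Answer: 0 1 2 3 4 6 7 8

Derivation:
Before: nodes reachable from 4: {0,1,2,3,4,6,7,8}
Adding (1,7): both endpoints already in same component. Reachability from 4 unchanged.
After: nodes reachable from 4: {0,1,2,3,4,6,7,8}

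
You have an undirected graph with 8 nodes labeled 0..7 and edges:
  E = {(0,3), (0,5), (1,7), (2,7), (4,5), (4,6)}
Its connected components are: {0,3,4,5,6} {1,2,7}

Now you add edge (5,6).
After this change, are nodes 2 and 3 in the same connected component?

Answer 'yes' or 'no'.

Initial components: {0,3,4,5,6} {1,2,7}
Adding edge (5,6): both already in same component {0,3,4,5,6}. No change.
New components: {0,3,4,5,6} {1,2,7}
Are 2 and 3 in the same component? no

Answer: no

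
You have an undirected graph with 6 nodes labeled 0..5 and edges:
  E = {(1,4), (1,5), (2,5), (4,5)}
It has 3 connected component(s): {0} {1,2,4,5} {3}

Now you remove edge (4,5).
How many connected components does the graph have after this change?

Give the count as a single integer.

Initial component count: 3
Remove (4,5): not a bridge. Count unchanged: 3.
  After removal, components: {0} {1,2,4,5} {3}
New component count: 3

Answer: 3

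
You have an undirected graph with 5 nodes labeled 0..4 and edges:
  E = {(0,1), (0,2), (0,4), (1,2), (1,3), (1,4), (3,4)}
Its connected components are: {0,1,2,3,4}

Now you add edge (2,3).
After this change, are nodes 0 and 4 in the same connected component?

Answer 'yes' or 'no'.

Initial components: {0,1,2,3,4}
Adding edge (2,3): both already in same component {0,1,2,3,4}. No change.
New components: {0,1,2,3,4}
Are 0 and 4 in the same component? yes

Answer: yes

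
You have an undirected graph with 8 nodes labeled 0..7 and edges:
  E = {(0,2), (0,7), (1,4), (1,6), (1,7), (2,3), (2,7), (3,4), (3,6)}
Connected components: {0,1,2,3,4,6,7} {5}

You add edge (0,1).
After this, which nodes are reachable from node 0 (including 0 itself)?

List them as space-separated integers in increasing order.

Answer: 0 1 2 3 4 6 7

Derivation:
Before: nodes reachable from 0: {0,1,2,3,4,6,7}
Adding (0,1): both endpoints already in same component. Reachability from 0 unchanged.
After: nodes reachable from 0: {0,1,2,3,4,6,7}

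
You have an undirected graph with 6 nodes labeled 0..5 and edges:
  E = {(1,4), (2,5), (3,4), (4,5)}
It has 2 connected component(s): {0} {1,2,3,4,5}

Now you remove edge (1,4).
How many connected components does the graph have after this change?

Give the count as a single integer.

Initial component count: 2
Remove (1,4): it was a bridge. Count increases: 2 -> 3.
  After removal, components: {0} {1} {2,3,4,5}
New component count: 3

Answer: 3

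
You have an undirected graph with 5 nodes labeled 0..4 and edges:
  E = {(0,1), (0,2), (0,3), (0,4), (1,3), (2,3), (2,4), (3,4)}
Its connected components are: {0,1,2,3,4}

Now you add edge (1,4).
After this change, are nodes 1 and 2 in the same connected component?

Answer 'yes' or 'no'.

Answer: yes

Derivation:
Initial components: {0,1,2,3,4}
Adding edge (1,4): both already in same component {0,1,2,3,4}. No change.
New components: {0,1,2,3,4}
Are 1 and 2 in the same component? yes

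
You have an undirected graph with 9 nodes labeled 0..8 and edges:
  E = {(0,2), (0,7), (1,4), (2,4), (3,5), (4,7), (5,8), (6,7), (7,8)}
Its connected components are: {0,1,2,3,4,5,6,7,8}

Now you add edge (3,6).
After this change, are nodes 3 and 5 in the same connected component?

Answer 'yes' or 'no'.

Answer: yes

Derivation:
Initial components: {0,1,2,3,4,5,6,7,8}
Adding edge (3,6): both already in same component {0,1,2,3,4,5,6,7,8}. No change.
New components: {0,1,2,3,4,5,6,7,8}
Are 3 and 5 in the same component? yes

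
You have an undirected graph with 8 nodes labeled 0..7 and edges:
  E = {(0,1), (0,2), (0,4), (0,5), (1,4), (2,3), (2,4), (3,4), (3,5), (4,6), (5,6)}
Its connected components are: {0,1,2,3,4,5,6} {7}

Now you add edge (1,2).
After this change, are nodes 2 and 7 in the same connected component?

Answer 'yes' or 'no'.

Answer: no

Derivation:
Initial components: {0,1,2,3,4,5,6} {7}
Adding edge (1,2): both already in same component {0,1,2,3,4,5,6}. No change.
New components: {0,1,2,3,4,5,6} {7}
Are 2 and 7 in the same component? no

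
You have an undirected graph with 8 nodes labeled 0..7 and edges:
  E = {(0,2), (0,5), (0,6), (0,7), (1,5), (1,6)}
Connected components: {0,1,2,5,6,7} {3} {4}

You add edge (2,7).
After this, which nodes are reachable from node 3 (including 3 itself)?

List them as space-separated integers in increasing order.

Answer: 3

Derivation:
Before: nodes reachable from 3: {3}
Adding (2,7): both endpoints already in same component. Reachability from 3 unchanged.
After: nodes reachable from 3: {3}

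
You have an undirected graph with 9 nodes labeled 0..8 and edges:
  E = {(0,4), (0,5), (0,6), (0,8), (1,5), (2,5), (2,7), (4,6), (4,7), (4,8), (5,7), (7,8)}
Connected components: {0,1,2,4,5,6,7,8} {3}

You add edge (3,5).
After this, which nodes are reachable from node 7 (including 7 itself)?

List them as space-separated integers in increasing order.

Before: nodes reachable from 7: {0,1,2,4,5,6,7,8}
Adding (3,5): merges 7's component with another. Reachability grows.
After: nodes reachable from 7: {0,1,2,3,4,5,6,7,8}

Answer: 0 1 2 3 4 5 6 7 8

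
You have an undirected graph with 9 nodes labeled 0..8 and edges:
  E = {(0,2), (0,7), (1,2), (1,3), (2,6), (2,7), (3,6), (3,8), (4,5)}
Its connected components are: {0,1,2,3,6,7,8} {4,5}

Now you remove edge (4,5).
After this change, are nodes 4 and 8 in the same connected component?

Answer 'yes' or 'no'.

Initial components: {0,1,2,3,6,7,8} {4,5}
Removing edge (4,5): it was a bridge — component count 2 -> 3.
New components: {0,1,2,3,6,7,8} {4} {5}
Are 4 and 8 in the same component? no

Answer: no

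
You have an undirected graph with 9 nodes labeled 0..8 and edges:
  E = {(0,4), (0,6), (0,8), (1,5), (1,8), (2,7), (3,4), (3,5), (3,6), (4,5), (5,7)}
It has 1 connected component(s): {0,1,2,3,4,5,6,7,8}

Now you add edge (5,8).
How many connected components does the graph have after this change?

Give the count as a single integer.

Answer: 1

Derivation:
Initial component count: 1
Add (5,8): endpoints already in same component. Count unchanged: 1.
New component count: 1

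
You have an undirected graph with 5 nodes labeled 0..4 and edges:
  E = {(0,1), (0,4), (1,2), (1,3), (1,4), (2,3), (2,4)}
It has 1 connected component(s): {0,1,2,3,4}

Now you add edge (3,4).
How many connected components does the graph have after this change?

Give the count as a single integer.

Initial component count: 1
Add (3,4): endpoints already in same component. Count unchanged: 1.
New component count: 1

Answer: 1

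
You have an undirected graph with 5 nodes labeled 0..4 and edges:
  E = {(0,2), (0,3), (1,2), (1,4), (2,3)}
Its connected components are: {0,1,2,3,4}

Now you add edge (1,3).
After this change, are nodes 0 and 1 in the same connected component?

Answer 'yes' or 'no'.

Initial components: {0,1,2,3,4}
Adding edge (1,3): both already in same component {0,1,2,3,4}. No change.
New components: {0,1,2,3,4}
Are 0 and 1 in the same component? yes

Answer: yes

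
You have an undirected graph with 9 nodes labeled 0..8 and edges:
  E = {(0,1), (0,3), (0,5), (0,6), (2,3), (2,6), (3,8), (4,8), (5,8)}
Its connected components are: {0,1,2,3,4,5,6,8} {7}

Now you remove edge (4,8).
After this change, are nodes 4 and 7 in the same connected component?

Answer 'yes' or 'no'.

Answer: no

Derivation:
Initial components: {0,1,2,3,4,5,6,8} {7}
Removing edge (4,8): it was a bridge — component count 2 -> 3.
New components: {0,1,2,3,5,6,8} {4} {7}
Are 4 and 7 in the same component? no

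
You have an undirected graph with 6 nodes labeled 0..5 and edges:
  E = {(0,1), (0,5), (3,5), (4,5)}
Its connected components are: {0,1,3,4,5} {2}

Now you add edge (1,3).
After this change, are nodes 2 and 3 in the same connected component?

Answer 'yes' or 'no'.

Initial components: {0,1,3,4,5} {2}
Adding edge (1,3): both already in same component {0,1,3,4,5}. No change.
New components: {0,1,3,4,5} {2}
Are 2 and 3 in the same component? no

Answer: no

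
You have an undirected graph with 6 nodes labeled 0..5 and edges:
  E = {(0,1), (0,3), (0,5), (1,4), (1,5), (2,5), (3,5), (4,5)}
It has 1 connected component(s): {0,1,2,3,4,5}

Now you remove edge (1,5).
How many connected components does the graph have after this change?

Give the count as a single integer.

Initial component count: 1
Remove (1,5): not a bridge. Count unchanged: 1.
  After removal, components: {0,1,2,3,4,5}
New component count: 1

Answer: 1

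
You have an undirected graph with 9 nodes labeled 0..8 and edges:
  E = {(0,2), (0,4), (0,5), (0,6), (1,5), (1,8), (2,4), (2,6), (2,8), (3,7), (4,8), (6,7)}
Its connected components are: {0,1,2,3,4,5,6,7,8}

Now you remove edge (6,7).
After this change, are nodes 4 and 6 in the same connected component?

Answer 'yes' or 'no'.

Answer: yes

Derivation:
Initial components: {0,1,2,3,4,5,6,7,8}
Removing edge (6,7): it was a bridge — component count 1 -> 2.
New components: {0,1,2,4,5,6,8} {3,7}
Are 4 and 6 in the same component? yes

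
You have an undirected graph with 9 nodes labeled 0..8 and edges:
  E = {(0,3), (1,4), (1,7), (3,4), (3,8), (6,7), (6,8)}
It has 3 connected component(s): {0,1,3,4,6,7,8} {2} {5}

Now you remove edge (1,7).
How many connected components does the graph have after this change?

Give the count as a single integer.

Answer: 3

Derivation:
Initial component count: 3
Remove (1,7): not a bridge. Count unchanged: 3.
  After removal, components: {0,1,3,4,6,7,8} {2} {5}
New component count: 3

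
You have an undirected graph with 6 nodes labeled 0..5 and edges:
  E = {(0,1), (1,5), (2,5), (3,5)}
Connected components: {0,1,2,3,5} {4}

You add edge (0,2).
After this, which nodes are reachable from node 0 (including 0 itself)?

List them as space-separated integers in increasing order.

Answer: 0 1 2 3 5

Derivation:
Before: nodes reachable from 0: {0,1,2,3,5}
Adding (0,2): both endpoints already in same component. Reachability from 0 unchanged.
After: nodes reachable from 0: {0,1,2,3,5}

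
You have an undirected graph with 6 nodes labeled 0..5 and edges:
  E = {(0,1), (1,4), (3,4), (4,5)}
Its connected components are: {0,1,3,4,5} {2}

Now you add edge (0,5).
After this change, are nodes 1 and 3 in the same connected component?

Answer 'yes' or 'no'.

Initial components: {0,1,3,4,5} {2}
Adding edge (0,5): both already in same component {0,1,3,4,5}. No change.
New components: {0,1,3,4,5} {2}
Are 1 and 3 in the same component? yes

Answer: yes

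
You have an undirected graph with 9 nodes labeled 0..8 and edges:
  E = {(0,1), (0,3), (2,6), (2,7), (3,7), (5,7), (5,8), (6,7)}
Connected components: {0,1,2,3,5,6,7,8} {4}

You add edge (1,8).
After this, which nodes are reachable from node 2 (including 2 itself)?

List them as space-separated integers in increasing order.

Answer: 0 1 2 3 5 6 7 8

Derivation:
Before: nodes reachable from 2: {0,1,2,3,5,6,7,8}
Adding (1,8): both endpoints already in same component. Reachability from 2 unchanged.
After: nodes reachable from 2: {0,1,2,3,5,6,7,8}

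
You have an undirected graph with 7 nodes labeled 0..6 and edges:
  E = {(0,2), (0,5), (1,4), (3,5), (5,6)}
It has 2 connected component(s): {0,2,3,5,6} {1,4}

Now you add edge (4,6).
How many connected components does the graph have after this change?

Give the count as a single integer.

Initial component count: 2
Add (4,6): merges two components. Count decreases: 2 -> 1.
New component count: 1

Answer: 1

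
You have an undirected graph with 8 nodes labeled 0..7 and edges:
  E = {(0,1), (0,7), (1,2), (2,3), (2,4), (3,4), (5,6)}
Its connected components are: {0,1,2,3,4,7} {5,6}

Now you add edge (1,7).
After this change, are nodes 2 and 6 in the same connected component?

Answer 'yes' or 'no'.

Initial components: {0,1,2,3,4,7} {5,6}
Adding edge (1,7): both already in same component {0,1,2,3,4,7}. No change.
New components: {0,1,2,3,4,7} {5,6}
Are 2 and 6 in the same component? no

Answer: no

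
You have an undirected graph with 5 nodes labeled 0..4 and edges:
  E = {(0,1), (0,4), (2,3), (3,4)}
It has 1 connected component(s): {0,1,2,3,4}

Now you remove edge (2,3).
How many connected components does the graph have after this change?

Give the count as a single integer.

Answer: 2

Derivation:
Initial component count: 1
Remove (2,3): it was a bridge. Count increases: 1 -> 2.
  After removal, components: {0,1,3,4} {2}
New component count: 2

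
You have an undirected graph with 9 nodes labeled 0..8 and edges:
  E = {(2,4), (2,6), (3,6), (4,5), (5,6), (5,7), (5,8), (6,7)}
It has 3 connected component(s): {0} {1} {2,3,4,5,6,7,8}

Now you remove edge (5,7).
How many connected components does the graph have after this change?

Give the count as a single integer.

Answer: 3

Derivation:
Initial component count: 3
Remove (5,7): not a bridge. Count unchanged: 3.
  After removal, components: {0} {1} {2,3,4,5,6,7,8}
New component count: 3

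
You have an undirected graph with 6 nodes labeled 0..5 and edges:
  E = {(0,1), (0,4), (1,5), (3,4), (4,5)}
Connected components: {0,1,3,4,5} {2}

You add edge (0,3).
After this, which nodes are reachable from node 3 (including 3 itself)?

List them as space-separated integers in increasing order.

Before: nodes reachable from 3: {0,1,3,4,5}
Adding (0,3): both endpoints already in same component. Reachability from 3 unchanged.
After: nodes reachable from 3: {0,1,3,4,5}

Answer: 0 1 3 4 5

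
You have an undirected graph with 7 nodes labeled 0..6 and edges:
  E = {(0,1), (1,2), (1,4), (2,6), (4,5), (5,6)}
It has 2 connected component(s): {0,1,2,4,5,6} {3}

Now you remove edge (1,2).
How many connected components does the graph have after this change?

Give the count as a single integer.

Answer: 2

Derivation:
Initial component count: 2
Remove (1,2): not a bridge. Count unchanged: 2.
  After removal, components: {0,1,2,4,5,6} {3}
New component count: 2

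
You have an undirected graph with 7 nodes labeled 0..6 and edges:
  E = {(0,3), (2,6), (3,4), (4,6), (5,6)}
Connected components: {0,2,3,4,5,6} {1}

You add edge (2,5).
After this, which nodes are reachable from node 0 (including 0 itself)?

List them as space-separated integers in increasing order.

Before: nodes reachable from 0: {0,2,3,4,5,6}
Adding (2,5): both endpoints already in same component. Reachability from 0 unchanged.
After: nodes reachable from 0: {0,2,3,4,5,6}

Answer: 0 2 3 4 5 6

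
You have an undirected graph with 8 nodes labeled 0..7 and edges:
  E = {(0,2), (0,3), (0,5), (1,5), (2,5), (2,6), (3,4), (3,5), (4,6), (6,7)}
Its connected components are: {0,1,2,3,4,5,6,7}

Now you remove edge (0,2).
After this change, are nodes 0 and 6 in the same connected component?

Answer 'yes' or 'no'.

Initial components: {0,1,2,3,4,5,6,7}
Removing edge (0,2): not a bridge — component count unchanged at 1.
New components: {0,1,2,3,4,5,6,7}
Are 0 and 6 in the same component? yes

Answer: yes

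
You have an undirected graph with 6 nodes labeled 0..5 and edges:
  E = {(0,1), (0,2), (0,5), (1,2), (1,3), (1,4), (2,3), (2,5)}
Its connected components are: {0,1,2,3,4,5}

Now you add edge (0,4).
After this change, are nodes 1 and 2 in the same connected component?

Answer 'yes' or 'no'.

Answer: yes

Derivation:
Initial components: {0,1,2,3,4,5}
Adding edge (0,4): both already in same component {0,1,2,3,4,5}. No change.
New components: {0,1,2,3,4,5}
Are 1 and 2 in the same component? yes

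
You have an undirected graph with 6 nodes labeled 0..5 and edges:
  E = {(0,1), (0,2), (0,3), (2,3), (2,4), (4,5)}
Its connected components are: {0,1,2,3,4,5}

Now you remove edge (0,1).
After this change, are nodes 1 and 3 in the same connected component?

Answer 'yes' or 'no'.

Initial components: {0,1,2,3,4,5}
Removing edge (0,1): it was a bridge — component count 1 -> 2.
New components: {0,2,3,4,5} {1}
Are 1 and 3 in the same component? no

Answer: no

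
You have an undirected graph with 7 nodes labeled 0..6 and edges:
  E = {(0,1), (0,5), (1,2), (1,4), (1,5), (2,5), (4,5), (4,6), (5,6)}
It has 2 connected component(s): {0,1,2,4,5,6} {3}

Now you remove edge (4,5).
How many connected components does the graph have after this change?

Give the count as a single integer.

Initial component count: 2
Remove (4,5): not a bridge. Count unchanged: 2.
  After removal, components: {0,1,2,4,5,6} {3}
New component count: 2

Answer: 2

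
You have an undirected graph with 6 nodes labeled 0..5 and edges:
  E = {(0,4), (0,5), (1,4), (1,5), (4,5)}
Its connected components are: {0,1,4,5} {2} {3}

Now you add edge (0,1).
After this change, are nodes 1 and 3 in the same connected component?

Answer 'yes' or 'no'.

Initial components: {0,1,4,5} {2} {3}
Adding edge (0,1): both already in same component {0,1,4,5}. No change.
New components: {0,1,4,5} {2} {3}
Are 1 and 3 in the same component? no

Answer: no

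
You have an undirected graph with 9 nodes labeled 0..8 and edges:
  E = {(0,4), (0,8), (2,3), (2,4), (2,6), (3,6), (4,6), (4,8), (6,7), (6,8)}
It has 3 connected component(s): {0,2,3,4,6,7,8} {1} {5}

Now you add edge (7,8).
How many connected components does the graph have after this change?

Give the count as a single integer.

Answer: 3

Derivation:
Initial component count: 3
Add (7,8): endpoints already in same component. Count unchanged: 3.
New component count: 3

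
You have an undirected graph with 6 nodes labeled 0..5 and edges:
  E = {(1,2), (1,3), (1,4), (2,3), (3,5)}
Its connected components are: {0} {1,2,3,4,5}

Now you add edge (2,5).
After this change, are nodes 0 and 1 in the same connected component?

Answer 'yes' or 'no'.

Answer: no

Derivation:
Initial components: {0} {1,2,3,4,5}
Adding edge (2,5): both already in same component {1,2,3,4,5}. No change.
New components: {0} {1,2,3,4,5}
Are 0 and 1 in the same component? no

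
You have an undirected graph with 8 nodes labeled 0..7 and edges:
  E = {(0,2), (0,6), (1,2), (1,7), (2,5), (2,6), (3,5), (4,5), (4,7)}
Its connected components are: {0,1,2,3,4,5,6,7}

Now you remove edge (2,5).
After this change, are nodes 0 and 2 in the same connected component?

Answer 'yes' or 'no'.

Initial components: {0,1,2,3,4,5,6,7}
Removing edge (2,5): not a bridge — component count unchanged at 1.
New components: {0,1,2,3,4,5,6,7}
Are 0 and 2 in the same component? yes

Answer: yes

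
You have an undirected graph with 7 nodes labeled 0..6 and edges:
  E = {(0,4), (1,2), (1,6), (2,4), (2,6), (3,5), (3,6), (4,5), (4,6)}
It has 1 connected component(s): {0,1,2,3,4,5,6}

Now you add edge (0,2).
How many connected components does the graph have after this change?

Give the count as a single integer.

Initial component count: 1
Add (0,2): endpoints already in same component. Count unchanged: 1.
New component count: 1

Answer: 1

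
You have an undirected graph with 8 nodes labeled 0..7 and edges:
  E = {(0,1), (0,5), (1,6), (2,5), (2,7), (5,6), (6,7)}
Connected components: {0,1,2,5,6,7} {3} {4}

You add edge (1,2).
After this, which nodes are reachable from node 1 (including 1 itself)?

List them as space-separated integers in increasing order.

Answer: 0 1 2 5 6 7

Derivation:
Before: nodes reachable from 1: {0,1,2,5,6,7}
Adding (1,2): both endpoints already in same component. Reachability from 1 unchanged.
After: nodes reachable from 1: {0,1,2,5,6,7}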